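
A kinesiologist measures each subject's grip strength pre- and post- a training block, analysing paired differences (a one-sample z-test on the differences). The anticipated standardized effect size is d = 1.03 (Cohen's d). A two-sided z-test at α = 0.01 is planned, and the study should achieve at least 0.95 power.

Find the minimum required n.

Set Φ(δ − 2.576) = 0.95; then δ − 2.576 = Φ⁻¹(0.95) = 1.645, giving δ = 4.221.
(For δ > 0 the lower-tail rejection region contributes negligibly to power, so the one-term inversion is standard.)
δ = d·√n ⇒ n = (δ/d)² = (4.221 / 1.03)² = 16.79.
Round up to the next whole unit.

n = 17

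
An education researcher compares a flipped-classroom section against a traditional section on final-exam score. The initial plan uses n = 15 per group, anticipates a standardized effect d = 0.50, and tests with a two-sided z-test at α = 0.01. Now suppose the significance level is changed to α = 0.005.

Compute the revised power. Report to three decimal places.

Power ≈ 0.075

δ = d·√(n/2) = 0.50 × √(15/2) = 1.3693 (unchanged). New critical value: z_{0.0025} = 2.807.
Revised power = Φ(δ − 2.807) + Φ(−δ − 2.807) = Φ(-1.438) + Φ(-4.176) = 0.0753 + 0.0000 = 0.0753.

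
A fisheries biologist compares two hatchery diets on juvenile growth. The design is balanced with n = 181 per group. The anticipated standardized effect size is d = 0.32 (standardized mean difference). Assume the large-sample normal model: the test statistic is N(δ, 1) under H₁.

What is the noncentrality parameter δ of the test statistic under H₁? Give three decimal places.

δ = d·√(n/2) = 0.32 × √(181/2) = 3.0442

δ ≈ 3.044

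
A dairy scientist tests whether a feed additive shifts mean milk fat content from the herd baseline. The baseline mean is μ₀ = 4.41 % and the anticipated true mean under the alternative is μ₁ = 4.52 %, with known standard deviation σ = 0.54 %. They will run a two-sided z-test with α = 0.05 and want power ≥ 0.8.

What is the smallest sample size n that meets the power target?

n = 190

Standardized effect: d = |μ₁ − μ₀| / σ = |4.52 − 4.41| / 0.54 = 0.2037
For power 0.8 need Φ(δ − z_{0.025}) = 0.8, so δ = z_{0.025} + z_{0.20} = 1.960 + 0.842 = 2.802.
(Ignoring the negligible lower-tail rejection probability gives the usual closed-form inversion.)
δ = d·√n ⇒ n = (δ/d)² = (2.802 / 0.2037)² = 189.15.
Rounding up, n = 190.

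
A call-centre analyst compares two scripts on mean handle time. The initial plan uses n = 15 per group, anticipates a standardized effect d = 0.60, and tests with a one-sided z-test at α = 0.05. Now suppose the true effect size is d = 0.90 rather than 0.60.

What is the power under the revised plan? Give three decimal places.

With d = 0.90: δ = d·√(n/2) = 0.90 × √(15/2) = 2.4648. Critical value z_{0.05} = 1.645.
Revised power = P(Z > 1.645 − δ) = Φ(0.820) = 0.7939.

Power ≈ 0.794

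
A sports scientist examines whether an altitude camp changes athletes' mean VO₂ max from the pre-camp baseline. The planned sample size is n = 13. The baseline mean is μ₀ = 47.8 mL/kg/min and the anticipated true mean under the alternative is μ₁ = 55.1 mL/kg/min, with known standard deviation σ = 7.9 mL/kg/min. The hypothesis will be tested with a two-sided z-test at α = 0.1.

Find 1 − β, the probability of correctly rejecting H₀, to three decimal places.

Power ≈ 0.954

Standardized effect: d = |μ₁ − μ₀| / σ = |55.1 − 47.8| / 7.9 = 0.9241
Noncentrality parameter: δ = d·√n = 0.9241 × √13 = 3.3317
Two-sided α = 0.1 → critical value z_{0.05} = 1.645.
Power = Φ(δ − 1.645) + Φ(−δ − 1.645) = Φ(1.687) + Φ(-4.977) = 0.9542 + 0.0000 = 0.9542.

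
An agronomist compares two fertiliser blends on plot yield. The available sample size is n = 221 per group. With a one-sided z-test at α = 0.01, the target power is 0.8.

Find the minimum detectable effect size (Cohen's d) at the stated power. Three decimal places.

Need Φ(δ − 2.326) = 0.8, so δ = 2.326 + 0.842 = 3.168.
δ = d·√(n/2) ⇒ d = δ/√(n/2) = 3.168/√(221/2) = 0.3014.

d ≈ 0.301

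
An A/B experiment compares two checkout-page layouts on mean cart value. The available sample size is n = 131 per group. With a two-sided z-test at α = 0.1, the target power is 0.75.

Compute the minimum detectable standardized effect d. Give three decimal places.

d ≈ 0.287

Need Φ(δ − 1.645) = 0.75, so δ = 1.645 + 0.674 = 2.319.
(The second rejection-region term Φ(−δ − z_{α/2}) is negligible and dropped.)
δ = d·√(n/2) ⇒ d = δ/√(n/2) = 2.319/√(131/2) = 0.2866.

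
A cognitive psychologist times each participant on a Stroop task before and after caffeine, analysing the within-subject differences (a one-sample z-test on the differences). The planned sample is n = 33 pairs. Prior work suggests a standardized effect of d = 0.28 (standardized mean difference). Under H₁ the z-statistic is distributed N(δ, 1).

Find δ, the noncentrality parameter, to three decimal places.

δ ≈ 1.608

δ = d·√n = 0.28 × √33 = 1.6085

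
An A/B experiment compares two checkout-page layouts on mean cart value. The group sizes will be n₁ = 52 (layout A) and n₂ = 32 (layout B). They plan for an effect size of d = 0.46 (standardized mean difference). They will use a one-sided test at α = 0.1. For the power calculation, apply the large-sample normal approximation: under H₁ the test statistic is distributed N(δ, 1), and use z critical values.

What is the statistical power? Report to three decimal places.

Noncentrality parameter: δ = d / √(1/n₁ + 1/n₂) = 0.46 / √(1/52 + 1/32) = 2.0474
One-sided α = 0.1 → critical value z_{0.1} = 1.282.
Power = P(Z > 1.282 − δ) = Φ(0.766) = 0.7781.

Power ≈ 0.778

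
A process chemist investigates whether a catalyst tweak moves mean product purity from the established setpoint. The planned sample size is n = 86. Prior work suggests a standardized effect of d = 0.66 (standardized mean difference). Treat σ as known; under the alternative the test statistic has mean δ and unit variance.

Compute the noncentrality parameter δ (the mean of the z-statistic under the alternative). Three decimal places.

δ ≈ 6.121

δ = d·√n = 0.66 × √86 = 6.1206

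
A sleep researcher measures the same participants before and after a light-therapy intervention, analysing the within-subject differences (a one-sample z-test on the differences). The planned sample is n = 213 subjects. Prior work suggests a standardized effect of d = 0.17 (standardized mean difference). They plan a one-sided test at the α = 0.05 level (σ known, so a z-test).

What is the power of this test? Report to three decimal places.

Noncentrality parameter: δ = d·√n = 0.17 × √213 = 2.4811
One-sided α = 0.05 → critical value z_{0.05} = 1.645.
Power = Φ(δ − 1.645) = Φ(0.836) = 0.7985.

Power ≈ 0.798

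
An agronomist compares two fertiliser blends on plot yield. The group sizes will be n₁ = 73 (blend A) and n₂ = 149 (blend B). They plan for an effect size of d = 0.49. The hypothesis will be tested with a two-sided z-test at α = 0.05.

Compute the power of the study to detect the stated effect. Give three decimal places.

Power ≈ 0.929

Noncentrality parameter: δ = d / √(1/n₁ + 1/n₂) = 0.49 / √(1/73 + 1/149) = 3.4298
Two-sided α = 0.05 → critical value z_{0.025} = 1.960.
Power = Φ(δ − 1.960) + Φ(−δ − 1.960) = Φ(1.470) + Φ(-5.390) = 0.9292 + 0.0000 = 0.9292.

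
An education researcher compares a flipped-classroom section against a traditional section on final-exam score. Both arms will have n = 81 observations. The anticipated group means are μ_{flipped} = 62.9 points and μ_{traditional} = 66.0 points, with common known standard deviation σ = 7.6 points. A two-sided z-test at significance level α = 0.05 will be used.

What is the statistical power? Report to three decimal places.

Standardized effect: d = |μ_{flipped} − μ_{traditional}| / σ = |62.9 − 66.0| / 7.6 = 0.4079
Noncentrality parameter: λ = d·√(n/2) = 0.4079 × √(81/2) = 2.5958
Critical value for a two-sided test at α = 0.05: z_{α/2} = 1.960.
Power = Φ(λ − 1.960) + Φ(−λ − 1.960) = Φ(0.636) + Φ(-4.556) = 0.7376 + 0.0000 = 0.7376.

Power ≈ 0.738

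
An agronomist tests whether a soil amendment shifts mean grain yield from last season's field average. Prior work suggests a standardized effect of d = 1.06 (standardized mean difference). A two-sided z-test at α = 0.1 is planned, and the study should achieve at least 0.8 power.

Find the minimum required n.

Set Φ(δ − 1.645) = 0.8; then δ − 1.645 = Φ⁻¹(0.8) = 0.842, giving δ = 2.486.
(Ignoring the negligible lower-tail rejection probability gives the usual closed-form inversion.)
δ = d·√n ⇒ n = (δ/d)² = (2.486 / 1.06)² = 5.50.
Round up to the next whole unit.

n = 6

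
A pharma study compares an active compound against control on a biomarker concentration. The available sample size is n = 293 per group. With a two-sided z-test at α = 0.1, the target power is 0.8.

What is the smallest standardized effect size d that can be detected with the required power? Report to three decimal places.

Required noncentrality: δ = z_{0.05} + z_{0.20} = 1.645 + 0.842 = 2.486.
(The second rejection-region term Φ(−δ − z_{α/2}) is negligible and dropped.)
δ = d·√(n/2) ⇒ d = δ/√(n/2) = 2.486/√(293/2) = 0.2054.

d ≈ 0.205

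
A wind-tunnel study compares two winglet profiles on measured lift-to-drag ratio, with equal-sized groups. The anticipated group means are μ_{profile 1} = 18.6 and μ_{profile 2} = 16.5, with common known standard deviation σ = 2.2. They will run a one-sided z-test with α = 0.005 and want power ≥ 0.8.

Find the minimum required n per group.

Standardized effect: d = |μ_{profile 1} − μ_{profile 2}| / σ = |18.6 − 16.5| / 2.2 = 0.9545
Set Φ(δ − 2.576) = 0.8; then δ − 2.576 = Φ⁻¹(0.8) = 0.842, giving δ = 3.417.
δ = d·√(n/2) ⇒ n = 2(δ/d)² = 2 × (3.417 / 0.9545)² = 25.64.
Round up to the next whole unit.

n = 26 per group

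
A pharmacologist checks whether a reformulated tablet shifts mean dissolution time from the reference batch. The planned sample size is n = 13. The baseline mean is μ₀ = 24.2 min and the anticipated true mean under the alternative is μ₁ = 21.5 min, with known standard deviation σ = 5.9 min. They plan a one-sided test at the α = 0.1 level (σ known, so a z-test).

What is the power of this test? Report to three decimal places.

Standardized effect: d = |μ₁ − μ₀| / σ = |21.5 − 24.2| / 5.9 = 0.4576
Noncentrality parameter: δ = d·√n = 0.4576 × √13 = 1.6500
Critical value for a one-sided test at α = 0.1: z_α = 1.282.
Power = P(Z > 1.282 − δ) = Φ(0.368) = 0.6437.

Power ≈ 0.644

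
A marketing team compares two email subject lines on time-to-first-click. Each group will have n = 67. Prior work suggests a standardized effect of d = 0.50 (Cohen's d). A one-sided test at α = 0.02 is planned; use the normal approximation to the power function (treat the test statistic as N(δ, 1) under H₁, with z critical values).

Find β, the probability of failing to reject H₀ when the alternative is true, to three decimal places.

Noncentrality parameter: δ = d·√(n/2) = 0.50 × √(67/2) = 2.8940
Critical value for a one-sided test at α = 0.02: z_α = 2.054.
Power = Φ(δ − 2.054) = Φ(0.840) = 0.7996.
Type II error: β = 1 − power = 1 − 0.7996 = 0.2004.

β ≈ 0.200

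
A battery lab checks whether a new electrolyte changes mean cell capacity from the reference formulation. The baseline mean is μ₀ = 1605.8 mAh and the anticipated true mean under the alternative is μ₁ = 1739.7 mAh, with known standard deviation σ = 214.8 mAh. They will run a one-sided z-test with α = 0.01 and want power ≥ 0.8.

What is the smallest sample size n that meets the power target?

Standardized effect: d = |μ₁ − μ₀| / σ = |1739.7 − 1605.8| / 214.8 = 0.6234
Set Φ(δ − 2.326) = 0.8; then δ − 2.326 = Φ⁻¹(0.8) = 0.842, giving δ = 3.168.
δ = d·√n ⇒ n = (δ/d)² = (3.168 / 0.6234)² = 25.83.
Round up to the next whole unit.

n = 26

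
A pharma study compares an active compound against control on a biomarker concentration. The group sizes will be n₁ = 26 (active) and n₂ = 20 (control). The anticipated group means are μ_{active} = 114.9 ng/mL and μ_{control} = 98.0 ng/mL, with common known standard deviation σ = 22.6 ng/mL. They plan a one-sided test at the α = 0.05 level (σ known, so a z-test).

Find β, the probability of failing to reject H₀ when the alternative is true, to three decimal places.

β ≈ 0.192

Standardized effect: d = |μ_{active} − μ_{control}| / σ = |114.9 − 98.0| / 22.6 = 0.7478
Noncentrality parameter: λ = d / √(1/n₁ + 1/n₂) = 0.7478 / √(1/26 + 1/20) = 2.5142
Critical value for a one-sided test at α = 0.05: z_α = 1.645.
Power = P(Z > 1.645 − λ) = Φ(0.869) = 0.8077.
Type II error: β = 1 − power = 1 − 0.8077 = 0.1923.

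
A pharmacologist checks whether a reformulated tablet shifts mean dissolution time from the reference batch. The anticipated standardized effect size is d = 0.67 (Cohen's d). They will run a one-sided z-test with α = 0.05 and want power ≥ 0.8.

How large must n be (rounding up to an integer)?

For power 0.8 need Φ(δ − z_{0.05}) = 0.8, so δ = z_{0.05} + z_{0.20} = 1.645 + 0.842 = 2.486.
δ = d·√n ⇒ n = (δ/d)² = (2.486 / 0.67)² = 13.77.
Round up to the next whole unit.

n = 14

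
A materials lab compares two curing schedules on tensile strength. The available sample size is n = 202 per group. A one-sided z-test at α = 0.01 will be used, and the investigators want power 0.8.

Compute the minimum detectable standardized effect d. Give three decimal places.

Required noncentrality: δ = z_{0.01} + z_{0.20} = 2.326 + 0.842 = 3.168.
δ = d·√(n/2) ⇒ d = δ/√(n/2) = 3.168/√(202/2) = 0.3152.

d ≈ 0.315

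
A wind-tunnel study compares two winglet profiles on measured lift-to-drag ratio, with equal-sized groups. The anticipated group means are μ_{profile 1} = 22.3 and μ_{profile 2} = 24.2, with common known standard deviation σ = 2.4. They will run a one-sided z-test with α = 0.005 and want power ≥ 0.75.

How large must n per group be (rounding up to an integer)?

n = 34 per group

Standardized effect: d = |μ_{profile 1} − μ_{profile 2}| / σ = |22.3 − 24.2| / 2.4 = 0.7917
For power 0.75 need Φ(δ − z_{0.005}) = 0.75, so δ = z_{0.005} + z_{0.25} = 2.576 + 0.674 = 3.250.
δ = d·√(n/2) ⇒ n = 2(δ/d)² = 2 × (3.250 / 0.7917)² = 33.71.
Round up to the next whole unit.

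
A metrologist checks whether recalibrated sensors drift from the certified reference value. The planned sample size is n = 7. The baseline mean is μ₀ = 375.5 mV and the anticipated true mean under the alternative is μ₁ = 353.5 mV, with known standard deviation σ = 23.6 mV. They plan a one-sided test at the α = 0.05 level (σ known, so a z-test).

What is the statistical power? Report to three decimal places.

Power ≈ 0.794

Standardized effect: d = |μ₁ − μ₀| / σ = |353.5 − 375.5| / 23.6 = 0.9322
Noncentrality parameter: δ = d·√n = 0.9322 × √7 = 2.4664
One-sided α = 0.05 → critical value z_{0.05} = 1.645.
Power = Φ(δ − 1.645) = Φ(0.822) = 0.7943.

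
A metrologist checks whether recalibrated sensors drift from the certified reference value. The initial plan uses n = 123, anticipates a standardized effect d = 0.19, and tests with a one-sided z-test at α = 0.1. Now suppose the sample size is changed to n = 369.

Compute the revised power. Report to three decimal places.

With n = 369: δ = d·√n = 0.19 × √369 = 3.6498. Critical value z_{0.1} = 1.282.
Revised power = Φ(δ − 1.282) = Φ(2.368) = 0.9911.

Power ≈ 0.991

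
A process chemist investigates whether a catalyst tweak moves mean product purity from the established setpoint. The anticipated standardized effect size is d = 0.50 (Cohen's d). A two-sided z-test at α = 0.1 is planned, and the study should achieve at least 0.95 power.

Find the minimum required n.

n = 44

For power 0.95 need Φ(δ − z_{0.05}) = 0.95, so δ = z_{0.05} + z_{0.05} = 1.645 + 1.645 = 3.290.
(The Φ(−δ − z_{α/2}) term is vanishingly small for δ > 0 and is dropped in the standard sample-size formula.)
δ = d·√n ⇒ n = (δ/d)² = (3.290 / 0.50)² = 43.29.
Round up to the next whole unit.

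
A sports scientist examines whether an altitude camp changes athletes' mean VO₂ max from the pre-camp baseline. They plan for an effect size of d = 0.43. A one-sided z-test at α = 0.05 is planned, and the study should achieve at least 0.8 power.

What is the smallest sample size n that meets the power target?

n = 34

For power 0.8 need Φ(δ − z_{0.05}) = 0.8, so δ = z_{0.05} + z_{0.20} = 1.645 + 0.842 = 2.486.
δ = d·√n ⇒ n = (δ/d)² = (2.486 / 0.43)² = 33.44.
Round up to the next whole unit.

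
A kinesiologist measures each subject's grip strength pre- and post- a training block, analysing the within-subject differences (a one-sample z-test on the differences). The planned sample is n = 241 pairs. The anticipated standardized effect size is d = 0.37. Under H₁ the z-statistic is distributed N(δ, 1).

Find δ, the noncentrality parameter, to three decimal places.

δ = d·√n = 0.37 × √241 = 5.7439

δ ≈ 5.744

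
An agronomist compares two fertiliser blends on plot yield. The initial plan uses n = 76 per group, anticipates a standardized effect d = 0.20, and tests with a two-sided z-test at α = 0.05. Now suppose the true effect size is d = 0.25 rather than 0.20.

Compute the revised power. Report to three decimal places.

Power ≈ 0.338

With d = 0.25: δ = d·√(n/2) = 0.25 × √(76/2) = 1.5411. Critical value z_{0.025} = 1.960.
Revised power = Φ(δ − 1.960) + Φ(−δ − 1.960) = Φ(-0.419) + Φ(-3.501) = 0.3377 + 0.0002 = 0.3379.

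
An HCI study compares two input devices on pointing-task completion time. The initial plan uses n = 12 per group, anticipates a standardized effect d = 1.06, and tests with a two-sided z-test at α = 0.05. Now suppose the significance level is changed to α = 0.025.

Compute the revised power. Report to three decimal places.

δ = d·√(n/2) = 1.06 × √(12/2) = 2.5965 (unchanged). New critical value: z_{0.0125} = 2.241.
Revised power = Φ(δ − 2.241) + Φ(−δ − 2.241) = Φ(0.355) + Φ(-4.838) = 0.6387 + 0.0000 = 0.6387.

Power ≈ 0.639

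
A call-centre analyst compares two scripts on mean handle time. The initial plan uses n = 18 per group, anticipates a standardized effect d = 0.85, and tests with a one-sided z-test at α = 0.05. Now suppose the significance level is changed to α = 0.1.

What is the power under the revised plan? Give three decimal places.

δ = d·√(n/2) = 0.85 × √(18/2) = 2.5500 (unchanged). New critical value: z_{0.1} = 1.282.
Revised power = P(Z > 1.282 − δ) = Φ(1.268) = 0.8977.

Power ≈ 0.898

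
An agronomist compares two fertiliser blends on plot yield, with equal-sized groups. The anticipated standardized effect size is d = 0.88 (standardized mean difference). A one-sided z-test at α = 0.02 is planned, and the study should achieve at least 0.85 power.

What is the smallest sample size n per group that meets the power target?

For power 0.85 need Φ(δ − z_{0.02}) = 0.85, so δ = z_{0.02} + z_{0.15} = 2.054 + 1.036 = 3.090.
δ = d·√(n/2) ⇒ n = 2(δ/d)² = 2 × (3.090 / 0.88)² = 24.66.
Round up to the next whole unit.

n = 25 per group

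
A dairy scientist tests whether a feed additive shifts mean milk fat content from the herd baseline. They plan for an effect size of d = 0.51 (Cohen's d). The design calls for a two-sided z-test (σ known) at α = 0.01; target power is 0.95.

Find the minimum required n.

For power 0.95 need Φ(δ − z_{0.005}) = 0.95, so δ = z_{0.005} + z_{0.05} = 2.576 + 1.645 = 4.221.
(The Φ(−δ − z_{α/2}) term is vanishingly small for δ > 0 and is dropped in the standard sample-size formula.)
δ = d·√n ⇒ n = (δ/d)² = (4.221 / 0.51)² = 68.49.
Rounding up, n = 69.

n = 69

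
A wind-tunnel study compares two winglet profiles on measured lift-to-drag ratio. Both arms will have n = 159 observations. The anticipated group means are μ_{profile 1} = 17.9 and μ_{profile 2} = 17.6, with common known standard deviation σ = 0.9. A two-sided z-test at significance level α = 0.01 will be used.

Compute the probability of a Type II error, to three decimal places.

Standardized effect: d = |μ_{profile 1} − μ_{profile 2}| / σ = |17.9 − 17.6| / 0.9 = 0.3333
Noncentrality parameter: δ = d·√(n/2) = 0.3333 × √(159/2) = 2.9721
Two-sided α = 0.01 → critical value z_{0.005} = 2.576.
Power = Φ(δ − 2.576) + Φ(−δ − 2.576) = Φ(0.396) + Φ(-5.548) = 0.6540 + 0.0000 = 0.6540.
Type II error: β = 1 − power = 1 − 0.6540 = 0.3460.

β ≈ 0.346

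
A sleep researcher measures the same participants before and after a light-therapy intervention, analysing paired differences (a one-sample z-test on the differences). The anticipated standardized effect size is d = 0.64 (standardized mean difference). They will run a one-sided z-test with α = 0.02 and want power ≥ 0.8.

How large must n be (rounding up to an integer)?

For power 0.8 need Φ(δ − z_{0.02}) = 0.8, so δ = z_{0.02} + z_{0.20} = 2.054 + 0.842 = 2.895.
δ = d·√n ⇒ n = (δ/d)² = (2.895 / 0.64)² = 20.47.
Round up to the next whole unit.

n = 21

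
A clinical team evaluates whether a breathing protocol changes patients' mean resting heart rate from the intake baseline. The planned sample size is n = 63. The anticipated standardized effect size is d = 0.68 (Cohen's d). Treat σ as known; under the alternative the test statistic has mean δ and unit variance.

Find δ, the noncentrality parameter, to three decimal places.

The noncentrality parameter scales effect size by the design's sample-size factor: δ = d·√n = 0.68 × √63 = 5.3973

δ ≈ 5.397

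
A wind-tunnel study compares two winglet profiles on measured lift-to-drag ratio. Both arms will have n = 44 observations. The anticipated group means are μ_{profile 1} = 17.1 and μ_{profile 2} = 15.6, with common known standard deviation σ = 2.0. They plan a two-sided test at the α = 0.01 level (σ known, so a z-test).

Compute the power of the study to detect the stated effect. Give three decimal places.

Standardized effect: d = |μ_{profile 1} − μ_{profile 2}| / σ = |17.1 − 15.6| / 2.0 = 0.7500
Noncentrality parameter: δ = d·√(n/2) = 0.7500 × √(44/2) = 3.5178
Critical value for a two-sided test at α = 0.01: z_{α/2} = 2.576.
Power = Φ(δ − 2.576) + Φ(−δ − 2.576) = Φ(0.942) + Φ(-6.094) = 0.8269 + 0.0000 = 0.8269.

Power ≈ 0.827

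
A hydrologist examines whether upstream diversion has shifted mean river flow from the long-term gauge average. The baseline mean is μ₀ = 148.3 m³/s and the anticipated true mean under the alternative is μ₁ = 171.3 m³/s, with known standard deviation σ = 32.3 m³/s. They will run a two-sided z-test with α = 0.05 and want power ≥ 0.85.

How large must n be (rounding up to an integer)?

Standardized effect: d = |μ₁ − μ₀| / σ = |171.3 − 148.3| / 32.3 = 0.7121
For power 0.85 need Φ(δ − z_{0.025}) = 0.85, so δ = z_{0.025} + z_{0.15} = 1.960 + 1.036 = 2.996.
(For δ > 0 the lower-tail rejection region contributes negligibly to power, so the one-term inversion is standard.)
δ = d·√n ⇒ n = (δ/d)² = (2.996 / 0.7121)² = 17.71.
Rounding up, n = 18.

n = 18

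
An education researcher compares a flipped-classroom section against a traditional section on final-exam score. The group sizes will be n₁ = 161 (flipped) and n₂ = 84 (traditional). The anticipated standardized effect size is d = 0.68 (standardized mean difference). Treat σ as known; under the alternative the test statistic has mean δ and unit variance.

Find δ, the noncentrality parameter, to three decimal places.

δ = d / √(1/n₁ + 1/n₂) = 0.68 / √(1/161 + 1/84) = 5.0522

δ ≈ 5.052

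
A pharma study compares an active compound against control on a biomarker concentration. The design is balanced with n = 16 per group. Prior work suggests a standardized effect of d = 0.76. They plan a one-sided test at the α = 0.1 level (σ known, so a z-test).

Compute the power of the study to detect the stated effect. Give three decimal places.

Power ≈ 0.807

Noncentrality parameter: δ = d·√(n/2) = 0.76 × √(16/2) = 2.1496
One-sided α = 0.1 → critical value z_{0.1} = 1.282.
Power = Φ(δ − 1.282) = Φ(0.868) = 0.8073.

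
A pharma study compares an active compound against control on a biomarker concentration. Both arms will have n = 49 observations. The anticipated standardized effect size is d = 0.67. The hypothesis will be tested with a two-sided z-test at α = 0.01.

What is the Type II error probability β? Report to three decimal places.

Noncentrality parameter: δ = d·√(n/2) = 0.67 × √(49/2) = 3.3163
Two-sided α = 0.01 → critical value z_{0.005} = 2.576.
Power = Φ(δ − 2.576) + Φ(−δ − 2.576) = Φ(0.741) + Φ(-5.892) = 0.7705 + 0.0000 = 0.7705.
Type II error: β = 1 − power = 1 − 0.7705 = 0.2295.

β ≈ 0.229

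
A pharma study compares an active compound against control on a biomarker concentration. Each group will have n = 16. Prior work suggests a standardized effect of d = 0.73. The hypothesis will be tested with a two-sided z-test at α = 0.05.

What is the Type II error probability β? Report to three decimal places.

Noncentrality parameter: δ = d·√(n/2) = 0.73 × √(16/2) = 2.0648
Critical value for a two-sided test at α = 0.05: z_{α/2} = 1.960.
Power = Φ(δ − 1.960) + Φ(−δ − 1.960) = Φ(0.105) + Φ(-4.025) = 0.5417 + 0.0000 = 0.5418.
Type II error: β = 1 − power = 1 − 0.5418 = 0.4582.

β ≈ 0.458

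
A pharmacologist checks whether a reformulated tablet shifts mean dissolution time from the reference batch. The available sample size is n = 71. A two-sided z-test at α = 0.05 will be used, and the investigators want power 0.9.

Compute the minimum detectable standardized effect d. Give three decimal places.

d ≈ 0.385

Required noncentrality: δ = z_{0.025} + z_{0.10} = 1.960 + 1.282 = 3.242.
(Lower-tail contribution to power is negligible for δ > 0.)
δ = d·√n ⇒ d = δ/√n = 3.242/√71 = 0.3847.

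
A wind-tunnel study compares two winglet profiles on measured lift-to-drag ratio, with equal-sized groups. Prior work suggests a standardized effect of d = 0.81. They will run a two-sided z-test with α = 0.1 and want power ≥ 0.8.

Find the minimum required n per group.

n = 19 per group

For power 0.8 need Φ(δ − z_{0.05}) = 0.8, so δ = z_{0.05} + z_{0.20} = 1.645 + 0.842 = 2.486.
(For δ > 0 the lower-tail rejection region contributes negligibly to power, so the one-term inversion is standard.)
δ = d·√(n/2) ⇒ n = 2(δ/d)² = 2 × (2.486 / 0.81)² = 18.85.
Rounding up, n = 19 per group.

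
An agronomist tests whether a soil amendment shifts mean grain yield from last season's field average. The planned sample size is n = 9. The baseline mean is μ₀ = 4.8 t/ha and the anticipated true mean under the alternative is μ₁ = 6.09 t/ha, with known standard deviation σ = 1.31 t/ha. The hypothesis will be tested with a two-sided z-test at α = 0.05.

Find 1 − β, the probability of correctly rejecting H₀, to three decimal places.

Standardized effect: d = |μ₁ − μ₀| / σ = |6.09 − 4.8| / 1.31 = 0.9847
Noncentrality parameter: δ = d·√n = 0.9847 × √9 = 2.9542
Two-sided α = 0.05 → critical value z_{0.025} = 1.960.
Power = Φ(δ − 1.960) + Φ(−δ − 1.960) = Φ(0.994) + Φ(-4.914) = 0.8399 + 0.0000 = 0.8399.

Power ≈ 0.840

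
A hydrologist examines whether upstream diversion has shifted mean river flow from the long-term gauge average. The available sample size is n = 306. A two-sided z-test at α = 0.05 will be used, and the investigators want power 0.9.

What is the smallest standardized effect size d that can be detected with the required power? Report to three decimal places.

d ≈ 0.185

Need Φ(δ − 1.960) = 0.9, so δ = 1.960 + 1.282 = 3.242.
(Lower-tail contribution to power is negligible for δ > 0.)
δ = d·√n ⇒ d = δ/√n = 3.242/√306 = 0.1853.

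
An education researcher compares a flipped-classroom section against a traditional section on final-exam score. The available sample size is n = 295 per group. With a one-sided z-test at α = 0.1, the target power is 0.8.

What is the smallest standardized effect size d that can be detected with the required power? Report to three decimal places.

Required noncentrality: δ = z_{0.1} + z_{0.20} = 1.282 + 0.842 = 2.123.
δ = d·√(n/2) ⇒ d = δ/√(n/2) = 2.123/√(295/2) = 0.1748.

d ≈ 0.175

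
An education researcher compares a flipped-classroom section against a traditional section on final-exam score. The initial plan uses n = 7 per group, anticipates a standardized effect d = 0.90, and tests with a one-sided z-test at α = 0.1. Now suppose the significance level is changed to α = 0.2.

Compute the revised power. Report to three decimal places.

δ = d·√(n/2) = 0.90 × √(7/2) = 1.6837 (unchanged). New critical value: z_{0.2} = 0.842.
Revised power = P(Z > 0.842 − δ) = Φ(0.842) = 0.8001.

Power ≈ 0.800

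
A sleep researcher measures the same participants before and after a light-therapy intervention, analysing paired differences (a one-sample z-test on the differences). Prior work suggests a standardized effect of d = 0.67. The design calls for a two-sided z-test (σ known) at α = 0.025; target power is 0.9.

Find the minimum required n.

n = 28

Set Φ(δ − 2.241) = 0.9; then δ − 2.241 = Φ⁻¹(0.9) = 1.282, giving δ = 3.523.
(For δ > 0 the lower-tail rejection region contributes negligibly to power, so the one-term inversion is standard.)
δ = d·√n ⇒ n = (δ/d)² = (3.523 / 0.67)² = 27.65.
Round up to the next whole unit.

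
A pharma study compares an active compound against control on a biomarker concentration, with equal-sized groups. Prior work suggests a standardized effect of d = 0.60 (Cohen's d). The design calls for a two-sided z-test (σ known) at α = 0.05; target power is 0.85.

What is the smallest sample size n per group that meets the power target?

n = 50 per group

For power 0.85 need Φ(δ − z_{0.025}) = 0.85, so δ = z_{0.025} + z_{0.15} = 1.960 + 1.036 = 2.996.
(The Φ(−δ − z_{α/2}) term is vanishingly small for δ > 0 and is dropped in the standard sample-size formula.)
δ = d·√(n/2) ⇒ n = 2(δ/d)² = 2 × (2.996 / 0.60)² = 49.88.
Round up to the next whole unit.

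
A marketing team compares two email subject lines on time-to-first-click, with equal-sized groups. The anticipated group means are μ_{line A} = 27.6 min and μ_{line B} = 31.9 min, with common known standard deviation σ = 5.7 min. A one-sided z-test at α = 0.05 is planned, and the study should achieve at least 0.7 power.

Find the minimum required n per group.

n = 17 per group

Standardized effect: d = |μ_{line A} − μ_{line B}| / σ = |27.6 − 31.9| / 5.7 = 0.7544
For power 0.7 need Φ(δ − z_{0.05}) = 0.7, so δ = z_{0.05} + z_{0.30} = 1.645 + 0.524 = 2.169.
δ = d·√(n/2) ⇒ n = 2(δ/d)² = 2 × (2.169 / 0.7544)² = 16.54.
Round up to the next whole unit.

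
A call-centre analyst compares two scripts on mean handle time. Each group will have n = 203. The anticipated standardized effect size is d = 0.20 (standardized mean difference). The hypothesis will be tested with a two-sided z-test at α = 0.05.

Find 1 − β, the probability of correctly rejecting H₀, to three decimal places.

Power ≈ 0.522

Noncentrality parameter: δ = d·√(n/2) = 0.20 × √(203/2) = 2.0149
Critical value for a two-sided test at α = 0.05: z_{α/2} = 1.960.
Power = Φ(δ − 1.960) + Φ(−δ − 1.960) = Φ(0.055) + Φ(-3.975) = 0.5219 + 0.0000 = 0.5220.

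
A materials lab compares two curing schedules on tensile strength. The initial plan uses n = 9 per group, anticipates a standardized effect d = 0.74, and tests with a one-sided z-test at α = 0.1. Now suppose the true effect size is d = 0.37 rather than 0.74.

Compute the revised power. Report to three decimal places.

Power ≈ 0.310

With d = 0.37: δ = d·√(n/2) = 0.37 × √(9/2) = 0.7849. Critical value z_{0.1} = 1.282.
Revised power = Φ(δ − 1.282) = Φ(-0.497) = 0.3097.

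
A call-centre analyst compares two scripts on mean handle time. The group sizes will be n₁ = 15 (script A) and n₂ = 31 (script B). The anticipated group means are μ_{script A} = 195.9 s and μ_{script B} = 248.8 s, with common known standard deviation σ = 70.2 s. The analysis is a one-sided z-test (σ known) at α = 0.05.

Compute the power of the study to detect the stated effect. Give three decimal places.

Power ≈ 0.774

Standardized effect: d = |μ_{script A} − μ_{script B}| / σ = |195.9 − 248.8| / 70.2 = 0.7536
Noncentrality parameter: δ = d / √(1/n₁ + 1/n₂) = 0.7536 / √(1/15 + 1/31) = 2.3959
One-sided α = 0.05 → critical value z_{0.05} = 1.645.
Power = P(Z > 1.645 − δ) = Φ(0.751) = 0.7737.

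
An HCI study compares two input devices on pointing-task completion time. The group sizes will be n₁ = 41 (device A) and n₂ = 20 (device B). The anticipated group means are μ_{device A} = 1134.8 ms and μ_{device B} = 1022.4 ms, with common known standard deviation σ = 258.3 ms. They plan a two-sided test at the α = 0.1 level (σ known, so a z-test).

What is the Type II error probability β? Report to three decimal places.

β ≈ 0.519

Standardized effect: d = |μ_{device A} − μ_{device B}| / σ = |1134.8 − 1022.4| / 258.3 = 0.4352
Noncentrality parameter: δ = d / √(1/n₁ + 1/n₂) = 0.4352 / √(1/41 + 1/20) = 1.5955
Two-sided α = 0.1 → critical value z_{0.05} = 1.645.
Power = Φ(δ − 1.645) + Φ(−δ − 1.645) = Φ(-0.049) + Φ(-3.240) = 0.4803 + 0.0006 = 0.4809.
Type II error: β = 1 − power = 1 − 0.4809 = 0.5191.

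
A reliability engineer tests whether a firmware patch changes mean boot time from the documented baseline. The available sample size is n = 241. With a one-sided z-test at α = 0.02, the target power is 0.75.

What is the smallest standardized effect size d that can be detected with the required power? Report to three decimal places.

Need Φ(δ − 2.054) = 0.75, so δ = 2.054 + 0.674 = 2.728.
δ = d·√n ⇒ d = δ/√n = 2.728/√241 = 0.1757.

d ≈ 0.176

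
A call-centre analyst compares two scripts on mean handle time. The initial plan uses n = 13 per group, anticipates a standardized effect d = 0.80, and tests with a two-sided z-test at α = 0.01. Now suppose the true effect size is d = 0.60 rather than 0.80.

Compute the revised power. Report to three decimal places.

With d = 0.60: δ = d·√(n/2) = 0.60 × √(13/2) = 1.5297. Critical value z_{0.005} = 2.576.
Revised power = Φ(δ − 2.576) + Φ(−δ − 2.576) = Φ(-1.046) + Φ(-4.106) = 0.1478 + 0.0000 = 0.1478.

Power ≈ 0.148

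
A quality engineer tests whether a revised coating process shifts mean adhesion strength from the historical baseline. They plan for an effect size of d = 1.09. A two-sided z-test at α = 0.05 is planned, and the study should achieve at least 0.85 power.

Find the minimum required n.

For power 0.85 need Φ(δ − z_{0.025}) = 0.85, so δ = z_{0.025} + z_{0.15} = 1.960 + 1.036 = 2.996.
(Ignoring the negligible lower-tail rejection probability gives the usual closed-form inversion.)
δ = d·√n ⇒ n = (δ/d)² = (2.996 / 1.09)² = 7.56.
Round up to the next whole unit.

n = 8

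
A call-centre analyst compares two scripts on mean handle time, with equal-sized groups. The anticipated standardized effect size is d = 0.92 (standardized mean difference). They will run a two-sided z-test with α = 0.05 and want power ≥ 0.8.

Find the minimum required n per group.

n = 19 per group

For power 0.8 need Φ(δ − z_{0.025}) = 0.8, so δ = z_{0.025} + z_{0.20} = 1.960 + 0.842 = 2.802.
(For δ > 0 the lower-tail rejection region contributes negligibly to power, so the one-term inversion is standard.)
δ = d·√(n/2) ⇒ n = 2(δ/d)² = 2 × (2.802 / 0.92)² = 18.55.
Rounding up, n = 19 per group.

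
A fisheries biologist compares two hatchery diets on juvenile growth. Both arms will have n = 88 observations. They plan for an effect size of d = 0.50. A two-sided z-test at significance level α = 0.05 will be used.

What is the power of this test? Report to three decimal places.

Power ≈ 0.913

Noncentrality parameter: δ = d·√(n/2) = 0.50 × √(88/2) = 3.3166
Critical value for a two-sided test at α = 0.05: z_{α/2} = 1.960.
Power = Φ(δ − 1.960) + Φ(−δ − 1.960) = Φ(1.357) + Φ(-5.277) = 0.9126 + 0.0000 = 0.9126.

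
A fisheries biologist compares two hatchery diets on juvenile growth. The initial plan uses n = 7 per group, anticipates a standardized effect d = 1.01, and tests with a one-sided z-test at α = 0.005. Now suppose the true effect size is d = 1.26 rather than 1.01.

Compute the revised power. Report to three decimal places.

Power ≈ 0.413

With d = 1.26: δ = d·√(n/2) = 1.26 × √(7/2) = 2.3572. Critical value z_{0.005} = 2.576.
Revised power = P(Z > 2.576 − δ) = Φ(-0.219) = 0.4135.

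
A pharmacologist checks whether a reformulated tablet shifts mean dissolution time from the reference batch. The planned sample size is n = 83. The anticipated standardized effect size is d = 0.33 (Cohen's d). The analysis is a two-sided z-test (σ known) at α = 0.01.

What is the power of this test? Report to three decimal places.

Power ≈ 0.667

Noncentrality parameter: δ = d·√n = 0.33 × √83 = 3.0064
Two-sided α = 0.01 → critical value z_{0.005} = 2.576.
Power = Φ(δ − 2.576) + Φ(−δ − 2.576) = Φ(0.431) + Φ(-5.582) = 0.6666 + 0.0000 = 0.6666.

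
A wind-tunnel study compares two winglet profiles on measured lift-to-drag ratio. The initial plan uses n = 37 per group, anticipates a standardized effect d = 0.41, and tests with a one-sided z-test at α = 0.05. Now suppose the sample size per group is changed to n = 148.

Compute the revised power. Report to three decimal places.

With n = 148 per group: δ = d·√(n/2) = 0.41 × √(148/2) = 3.5270. Critical value z_{0.05} = 1.645.
Revised power = Φ(δ − 1.645) = Φ(1.882) = 0.9701.

Power ≈ 0.970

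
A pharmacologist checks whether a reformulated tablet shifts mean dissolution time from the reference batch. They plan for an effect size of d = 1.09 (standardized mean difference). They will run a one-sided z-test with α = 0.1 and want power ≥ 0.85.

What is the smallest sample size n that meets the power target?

n = 5

Set Φ(δ − 1.282) = 0.85; then δ − 1.282 = Φ⁻¹(0.85) = 1.036, giving δ = 2.318.
δ = d·√n ⇒ n = (δ/d)² = (2.318 / 1.09)² = 4.52.
Round up to the next whole unit.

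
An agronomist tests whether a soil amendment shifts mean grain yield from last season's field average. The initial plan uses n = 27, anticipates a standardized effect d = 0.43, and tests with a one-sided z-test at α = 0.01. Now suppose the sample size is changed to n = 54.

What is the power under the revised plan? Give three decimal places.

With n = 54: δ = d·√n = 0.43 × √54 = 3.1598. Critical value z_{0.01} = 2.326.
Revised power = P(Z > 2.326 − δ) = Φ(0.833) = 0.7977.

Power ≈ 0.798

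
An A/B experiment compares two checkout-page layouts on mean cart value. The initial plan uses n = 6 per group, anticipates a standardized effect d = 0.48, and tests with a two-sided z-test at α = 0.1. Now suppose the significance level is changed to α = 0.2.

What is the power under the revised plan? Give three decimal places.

δ = d·√(n/2) = 0.48 × √(6/2) = 0.8314 (unchanged). New critical value: z_{0.1} = 1.282.
Revised power = Φ(δ − 1.282) + Φ(−δ − 1.282) = Φ(-0.450) + Φ(-2.113) = 0.3263 + 0.0173 = 0.3436.

Power ≈ 0.344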